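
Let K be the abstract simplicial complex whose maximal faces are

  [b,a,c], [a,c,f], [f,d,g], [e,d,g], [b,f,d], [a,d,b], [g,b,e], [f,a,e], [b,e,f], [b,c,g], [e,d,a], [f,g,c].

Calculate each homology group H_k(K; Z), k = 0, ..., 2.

H_0 ≅ Z,  H_1 ≅ Z/2,  H_2 = 0.

We work with the vertex ordering a < b < c < d < e < f < g. The simplices of K, each written with vertices in increasing order, are:

  0-simplices (7): a, b, c, d, e, f, g
  1-simplices (18): ab, ac, ad, ae, af, bc, bd, be, bf, bg, cf, cg, de, df, dg, ef, eg, fg
  2-simplices (12): abc, abd, acf, ade, aef, bcg, bdf, bef, beg, cfg, deg, dfg

so the chain groups are C_0 ≅ Z^7, C_1 ≅ Z^18, C_2 ≅ Z^12.

∂_1: C_1 → C_0 sends each edge [p,q] (with p < q) to q − p. For instance
  ∂bd = d − b.
The resulting 7×18 matrix has rank 6, and its Smith normal form has invariant factors (1,1,1,1,1,1).

∂_2: C_2 → C_1 acts by ∂[p,q,r] = [q,r] − [p,r] + [p,q]. For instance
  ∂bdf = df − bf + bd,
  ∂aef = ef − af + ae.
The 18×12 boundary matrix has rank 12 and Smith normal form diag(1,1,1,1,1,1,1,1,1,1,1,2).

Computing H_k = (kernel of ∂_k) / (image of ∂_{k+1}):

  H_0: rank C_0 − rank ∂_1 = 7 − 6 = 1, and the invariant factors of ∂_1 are all 1, so H_0 = Z.
  H_1: rank ker ∂_1 − rank ∂_2 = (18 − 6) − 12 = 0, and ∂_2 has invariant factor 2 > 1, so H_1 = Z/2.
  H_2: rank ker ∂_2 − rank ∂_3 = (12 − 12) − 0 = 0, and there is no ∂_3, so H_2 = 0.

As a check, the Euler characteristic is 7 − 18 + 12 = 1, which agrees with 1 − 0 + 0 = 1.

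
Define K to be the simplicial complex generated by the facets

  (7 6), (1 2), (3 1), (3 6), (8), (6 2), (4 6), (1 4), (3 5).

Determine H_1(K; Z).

H_1 ≅ Z^2.

Fix the vertex order 1 < 2 < 3 < 4 < 5 < 6 < 7 < 8 and write every simplex with vertices in increasing order. Then dim K = 1 and the simplices of K are:

  0-simplices (8): [1], [2], [3], [4], [5], [6], [7], [8]
  1-simplices (8): [1,2], [1,3], [1,4], [2,6], [3,5], [3,6], [4,6], [6,7]

giving chain groups C_0 ≅ Z^8, C_1 ≅ Z^8.

The boundary map ∂_1: C_1 → C_0 is given by ∂[p,q] = [q] − [p].
The resulting 8×8 matrix has rank 6, and its Smith normal form has invariant factors (1,1,1,1,1,1).

From H_k ≅ ker(∂_k) / im(∂_{k+1}) we obtain:

  H_1: rank ker ∂_1 − rank ∂_2 = (8 − 6) − 0 = 2, and there is no ∂_2, so H_1 ≅ Z^2.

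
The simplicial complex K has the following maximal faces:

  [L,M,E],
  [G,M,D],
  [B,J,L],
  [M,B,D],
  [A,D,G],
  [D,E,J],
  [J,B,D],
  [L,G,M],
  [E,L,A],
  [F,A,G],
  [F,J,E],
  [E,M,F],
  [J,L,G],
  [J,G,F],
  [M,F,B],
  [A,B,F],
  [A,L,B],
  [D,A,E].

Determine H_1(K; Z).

Fix the vertex order A < B < D < E < F < G < J < L < M and write every simplex with vertices in increasing order. Then dim K = 2 and the simplices of K are:

  0-simplices (9): A, B, D, E, F, G, J, L, M
  1-simplices (27): AB, AD, AE, AF, AG, AL, BD, BF, BJ, BL, BM, DE, DG, DJ, DM, EF, EJ, EL, EM, FG, FJ, FM, GJ, GL, GM, JL, LM
  2-simplices (18): ABF, ABL, ADE, ADG, AEL, AFG, BDJ, BDM, BFM, BJL, DEJ, DGM, EFJ, EFM, ELM, FGJ, GJL, GLM

giving chain groups C_0 ≅ Z^9, C_1 ≅ Z^27, C_2 ≅ Z^18.

The boundary map ∂_1: C_1 → C_0 sends each edge [p,q] (with p < q) to q − p.
The 9×27 boundary matrix has rank 8 and Smith normal form diag(1,1,1,1,1,1,1,1).

Boundary ∂_2: C_2 → C_1 sends each 2-simplex [p,q,r] to [q,r] − [p,r] + [p,q]. For instance
  ∂AFG = FG − AG + AF,
  ∂BDM = DM − BM + BD.
The 27×18 boundary matrix has rank 17 and Smith normal form diag(1,1,1,1,1,1,1,1,1,1,1,1,1,1,1,1,1).

Reading off H_k = ker ∂_k / im ∂_{k+1}:

  H_1: rank ker ∂_1 − rank ∂_2 = (27 − 8) − 17 = 2, and the invariant factors of ∂_2 are all 1, so H_1 = Z^2.

H_1 = Z^2.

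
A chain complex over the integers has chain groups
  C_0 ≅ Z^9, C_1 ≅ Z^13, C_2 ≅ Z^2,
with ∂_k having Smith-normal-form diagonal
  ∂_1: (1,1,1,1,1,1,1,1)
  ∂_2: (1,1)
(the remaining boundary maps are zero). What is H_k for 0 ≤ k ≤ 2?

H_0: b_0 = 9 − 0 − 8 = 1; torsion from ∂_1 factors > 1: none. So H_0 ≅ Z.
H_1: b_1 = 13 − 8 − 2 = 3; torsion from ∂_2 factors > 1: none. So H_1 ≅ Z^3.
H_2: b_2 = 2 − 2 − 0 = 0; torsion from ∂_3 factors > 1: none. So H_2 ≅ 0.

H_0 ≅ Z,  H_1 ≅ Z^3,  H_2 = 0.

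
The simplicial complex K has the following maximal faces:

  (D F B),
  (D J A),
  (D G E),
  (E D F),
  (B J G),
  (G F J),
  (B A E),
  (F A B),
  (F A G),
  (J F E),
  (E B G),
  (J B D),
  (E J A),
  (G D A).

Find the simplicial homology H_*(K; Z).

H_0 ≅ Z,  H_1 ≅ Z^2,  H_2 ≅ Z.

Take the total order A < B < D < E < F < G < J on the vertex set. Then K (dimension 2) consists of the simplices:

  0-simplices (7): A, B, D, E, F, G, J
  1-simplices (21): AB, AD, AE, AF, AG, AJ, BD, BE, BF, BG, BJ, DE, DF, DG, DJ, EF, EG, EJ, FG, FJ, GJ
  2-simplices (14): ABE, ABF, ADG, ADJ, AEJ, AFG, BDF, BDJ, BEG, BGJ, DEF, DEG, EFJ, FGJ

giving chain groups C_0 ≅ Z^7, C_1 ≅ Z^21, C_2 ≅ Z^14.

The boundary map ∂_1: C_1 → C_0 is given by ∂[p,q] = [q] − [p].
The 7×21 boundary matrix has rank 6 and Smith normal form diag(1,1,1,1,1,1).

Boundary ∂_2: C_2 → C_1 acts by ∂[p,q,r] = [q,r] − [p,r] + [p,q]. For instance
  ∂DEF = EF − DF + DE,
  ∂ABE = BE − AE + AB.
The 21×14 boundary matrix has rank 13 and Smith normal form diag(1,1,1,1,1,1,1,1,1,1,1,1,1).

From H_k ≅ ker(∂_k) / im(∂_{k+1}) we obtain:

  H_0: rank C_0 − rank ∂_1 = 7 − 6 = 1, and the invariant factors of ∂_1 are all 1, so H_0 ≅ Z.
  H_1: rank ker ∂_1 − rank ∂_2 = (21 − 6) − 13 = 2, and the invariant factors of ∂_2 are all 1, so H_1 ≅ Z^2.
  H_2: rank ker ∂_2 − rank ∂_3 = (14 − 13) − 0 = 1, and there is no ∂_3, so H_2 ≅ Z.

As a check, the Euler characteristic is 7 − 21 + 14 = 0, which agrees with 1 − 2 + 1 = 0.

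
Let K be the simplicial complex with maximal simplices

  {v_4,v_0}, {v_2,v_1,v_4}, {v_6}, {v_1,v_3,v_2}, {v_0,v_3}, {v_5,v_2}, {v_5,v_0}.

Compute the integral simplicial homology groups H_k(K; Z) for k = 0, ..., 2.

H_0 ≅ Z^2,  H_1 ≅ Z^2,  H_2 = 0.

K has 7 vertices, 9 edges, 2 triangles.
rank ∂_0 = 0, rank ∂_1 = 5 ⇒ b_0 = 7 − 0 − 5 = 2; all invariant factors of ∂_1 are 1 so no torsion. So H_0 ≅ Z^2.
rank ∂_1 = 5, rank ∂_2 = 2 ⇒ b_1 = 9 − 5 − 2 = 2; all invariant factors of ∂_2 are 1 so no torsion. So H_1 ≅ Z^2.
rank ∂_2 = 2, rank ∂_3 = 0 ⇒ b_2 = 2 − 2 − 0 = 0. So H_2 ≅ 0.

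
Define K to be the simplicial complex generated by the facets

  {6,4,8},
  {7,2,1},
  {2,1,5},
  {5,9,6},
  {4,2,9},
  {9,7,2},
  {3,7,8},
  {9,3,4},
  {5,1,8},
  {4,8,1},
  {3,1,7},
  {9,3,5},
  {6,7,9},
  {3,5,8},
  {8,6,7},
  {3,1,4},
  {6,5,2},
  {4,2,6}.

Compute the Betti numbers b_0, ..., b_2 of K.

b_0 = 1, b_1 = 1, b_2 = 0.

Take the total order 1 < 2 < 3 < 4 < 5 < 6 < 7 < 8 < 9 on the vertex set. Then K (dimension 2) consists of the simplices:

  0-simplices (9): [1], [2], [3], [4], [5], [6], [7], [8], [9]
  1-simplices (27): (27 of them)
  2-simplices (18): [1,2,5], [1,2,7], [1,3,4], [1,3,7], [1,4,8], [1,5,8], [2,4,6], [2,4,9], [2,5,6], [2,7,9], [3,4,9], [3,5,8], [3,5,9], [3,7,8], [4,6,8], [5,6,9], [6,7,8], [6,7,9]

giving chain groups C_0 ≅ Z^9, C_1 ≅ Z^27, C_2 ≅ Z^18.

The boundary map ∂_1: C_1 → C_0 is given by ∂[p,q] = [q] − [p].
The 9×27 boundary matrix has rank 8 and Smith normal form diag(1,1,1,1,1,1,1,1).

The boundary map ∂_2: C_2 → C_1 acts by ∂[p,q,r] = [q,r] − [p,r] + [p,q]. For instance
  ∂[1,2,5] = [2,5] − [1,5] + [1,2],
  ∂[1,2,7] = [2,7] − [1,7] + [1,2].
As a 27×18 matrix over Z this has rank 18, with invariant factors (1,1,1,1,1,1,1,1,1,1,1,1,1,1,1,1,1,2).

Computing H_k = (kernel of ∂_k) / (image of ∂_{k+1}):

  H_0: rank C_0 − rank ∂_1 = 9 − 8 = 1, and the invariant factors of ∂_1 are all 1, so H_0 = Z.
  H_1: rank ker ∂_1 − rank ∂_2 = (27 − 8) − 18 = 1, and ∂_2 has invariant factor 2 > 1, so H_1 = Z ⊕ Z_2.
  H_2: rank ker ∂_2 − rank ∂_3 = (18 − 18) − 0 = 0, and there is no ∂_3, so H_2 = 0.

(K is a triangulation of the Klein bottle.)

Hence the Betti numbers are b_0 = 1, b_1 = 1, b_2 = 0.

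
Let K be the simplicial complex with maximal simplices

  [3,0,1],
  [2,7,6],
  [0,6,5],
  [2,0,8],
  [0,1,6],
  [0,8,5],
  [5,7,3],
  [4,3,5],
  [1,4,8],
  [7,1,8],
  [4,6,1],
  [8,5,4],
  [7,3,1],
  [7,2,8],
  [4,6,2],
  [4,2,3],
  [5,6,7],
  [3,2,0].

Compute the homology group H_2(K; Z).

We work with the vertex ordering 0 < 1 < 2 < 3 < 4 < 5 < 6 < 7 < 8. The simplices of K, each written with vertices in increasing order, are:

  0-simplices (9): [0], [1], [2], [3], [4], [5], [6], [7], [8]
  1-simplices (27): (27 of them)
  2-simplices (18): [0,1,3], [0,1,6], [0,2,3], [0,2,8], [0,5,6], [0,5,8], [1,3,7], [1,4,6], [1,4,8], [1,7,8], [2,3,4], [2,4,6], [2,6,7], [2,7,8], [3,4,5], [3,5,7], [4,5,8], [5,6,7]

so the chain groups are C_0 ≅ Z^9, C_1 ≅ Z^27, C_2 ≅ Z^18.

∂_1: C_1 → C_0 sends each edge [p,q] (with p < q) to q − p. For instance
  ∂[1,4] = [4] − [1].
The resulting 9×27 matrix has rank 8, and its Smith normal form has invariant factors (1,1,1,1,1,1,1,1).

The boundary map ∂_2: C_2 → C_1 maps a triangle to the signed sum of its edges. For instance
  ∂[2,6,7] = [6,7] − [2,7] + [2,6],
  ∂[0,2,3] = [2,3] − [0,3] + [0,2].
The 27×18 boundary matrix has rank 17 and Smith normal form diag(1,1,1,1,1,1,1,1,1,1,1,1,1,1,1,1,1).

Reading off H_k = ker ∂_k / im ∂_{k+1}:

  H_2: rank ker ∂_2 − rank ∂_3 = (18 − 17) − 0 = 1, and there is no ∂_3, so H_2 = Z.

(K is a triangulation of the torus T^2.)

H_2 = Z.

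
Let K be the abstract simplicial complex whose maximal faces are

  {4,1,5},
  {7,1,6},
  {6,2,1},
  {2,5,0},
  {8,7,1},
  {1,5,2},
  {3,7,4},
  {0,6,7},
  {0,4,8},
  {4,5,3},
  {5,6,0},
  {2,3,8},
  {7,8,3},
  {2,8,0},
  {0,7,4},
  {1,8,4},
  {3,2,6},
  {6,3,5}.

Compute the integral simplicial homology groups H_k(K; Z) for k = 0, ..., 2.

We work with the vertex ordering 0 < 1 < 2 < 3 < 4 < 5 < 6 < 7 < 8. The simplices of K, each written with vertices in increasing order, are:

  0-simplices (9): [0], [1], [2], [3], [4], [5], [6], [7], [8]
  1-simplices (27): (27 of them)
  2-simplices (18): [0,2,5], [0,2,8], [0,4,7], [0,4,8], [0,5,6], [0,6,7], [1,2,5], [1,2,6], [1,4,5], [1,4,8], [1,6,7], [1,7,8], [2,3,6], [2,3,8], [3,4,5], [3,4,7], [3,5,6], [3,7,8]

giving chain groups C_0 ≅ Z^9, C_1 ≅ Z^27, C_2 ≅ Z^18.

The boundary map ∂_1: C_1 → C_0 maps an edge to its endpoints' difference, ∂[p,q] = q − p. For instance
  ∂[3,8] = [8] − [3].
The resulting 9×27 matrix has rank 8, and its Smith normal form has invariant factors (1,1,1,1,1,1,1,1).

Boundary ∂_2: C_2 → C_1 sends each 2-simplex [p,q,r] to [q,r] − [p,r] + [p,q]. For instance
  ∂[1,2,5] = [2,5] − [1,5] + [1,2],
  ∂[3,5,6] = [5,6] − [3,6] + [3,5].
As a 27×18 matrix over Z this has rank 18, with invariant factors (1,1,1,1,1,1,1,1,1,1,1,1,1,1,1,1,1,2).

Computing H_k = (kernel of ∂_k) / (image of ∂_{k+1}):

  H_0: rank C_0 − rank ∂_1 = 9 − 8 = 1, and the invariant factors of ∂_1 are all 1, so H_0 ≅ Z.
  H_1: rank ker ∂_1 − rank ∂_2 = (27 − 8) − 18 = 1, and ∂_2 has invariant factor 2 > 1, so H_1 ≅ Z ⊕ Z/2.
  H_2: rank ker ∂_2 − rank ∂_3 = (18 − 18) − 0 = 0, and there is no ∂_3, so H_2 ≅ 0.

H_0 ≅ Z,  H_1 ≅ Z ⊕ Z/2,  H_2 = 0.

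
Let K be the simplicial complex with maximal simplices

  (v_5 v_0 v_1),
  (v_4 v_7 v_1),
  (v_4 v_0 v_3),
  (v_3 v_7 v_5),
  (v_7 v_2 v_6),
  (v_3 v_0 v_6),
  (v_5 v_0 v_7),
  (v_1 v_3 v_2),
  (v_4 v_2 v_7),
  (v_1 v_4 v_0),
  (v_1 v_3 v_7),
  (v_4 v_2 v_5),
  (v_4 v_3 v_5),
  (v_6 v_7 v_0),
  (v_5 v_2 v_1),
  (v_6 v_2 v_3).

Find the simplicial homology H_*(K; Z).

H_0 = Z,  H_1 = Z^2,  H_2 = Z.

Fix the vertex order v_0 < v_1 < v_2 < v_3 < v_4 < v_5 < v_6 < v_7 and write every simplex with vertices in increasing order. Then dim K = 2 and the simplices of K are:

  0-simplices (8): [v_0], [v_1], [v_2], [v_3], [v_4], [v_5], [v_6], [v_7]
  1-simplices (24): (24 of them)
  2-simplices (16): (16 of them)

Hence C_0 ≅ Z^8, C_1 ≅ Z^24, C_2 ≅ Z^16.

The boundary map ∂_1: C_1 → C_0 maps an edge to its endpoints' difference, ∂[p,q] = q − p. For instance
  ∂[v_2,v_4] = [v_4] − [v_2].
The 8×24 boundary matrix has rank 7 and Smith normal form diag(1,1,1,1,1,1,1).

∂_2: C_2 → C_1 sends each 2-simplex [p,q,r] to [q,r] − [p,r] + [p,q]. For instance
  ∂[v_0,v_5,v_7] = [v_5,v_7] − [v_0,v_7] + [v_0,v_5],
  ∂[v_3,v_4,v_5] = [v_4,v_5] − [v_3,v_5] + [v_3,v_4].
This gives a 24×16 integer matrix of rank 15; reducing to Smith normal form yields diagonal entries (1,1,1,1,1,1,1,1,1,1,1,1,1,1,1).

From H_k ≅ ker(∂_k) / im(∂_{k+1}) we obtain:

  H_0: rank C_0 − rank ∂_1 = 8 − 7 = 1, and the invariant factors of ∂_1 are all 1, so H_0 = Z.
  H_1: rank ker ∂_1 − rank ∂_2 = (24 − 7) − 15 = 2, and the invariant factors of ∂_2 are all 1, so H_1 = Z^2.
  H_2: rank ker ∂_2 − rank ∂_3 = (16 − 15) − 0 = 1, and there is no ∂_3, so H_2 = Z.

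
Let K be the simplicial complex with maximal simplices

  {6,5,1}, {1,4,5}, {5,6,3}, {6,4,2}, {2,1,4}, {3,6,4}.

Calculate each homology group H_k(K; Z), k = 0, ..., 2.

K has 6 vertices, 12 edges, 6 triangles.
rank ∂_0 = 0, rank ∂_1 = 5 ⇒ b_0 = 6 − 0 − 5 = 1; all invariant factors of ∂_1 are 1 so no torsion. So H_0 = Z.
rank ∂_1 = 5, rank ∂_2 = 6 ⇒ b_1 = 12 − 5 − 6 = 1; all invariant factors of ∂_2 are 1 so no torsion. So H_1 = Z.
rank ∂_2 = 6, rank ∂_3 = 0 ⇒ b_2 = 6 − 6 − 0 = 0. So H_2 = 0.

H_0 = Z,  H_1 = Z,  H_2 = 0.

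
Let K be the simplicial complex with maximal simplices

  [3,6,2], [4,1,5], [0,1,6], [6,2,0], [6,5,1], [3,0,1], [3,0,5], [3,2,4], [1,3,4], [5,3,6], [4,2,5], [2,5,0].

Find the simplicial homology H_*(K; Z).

K has 7 vertices, 18 edges, 12 triangles.
rank ∂_0 = 0, rank ∂_1 = 6 ⇒ b_0 = 7 − 0 − 6 = 1; all invariant factors of ∂_1 are 1 so no torsion. So H_0 = Z.
rank ∂_1 = 6, rank ∂_2 = 12 ⇒ b_1 = 18 − 6 − 12 = 0; ∂_2 has invariant factor(s) [2] giving torsion. So H_1 = Z/2Z.
rank ∂_2 = 12, rank ∂_3 = 0 ⇒ b_2 = 12 − 12 − 0 = 0. So H_2 = 0.

H_0 = Z,  H_1 = Z/2Z,  H_2 = 0.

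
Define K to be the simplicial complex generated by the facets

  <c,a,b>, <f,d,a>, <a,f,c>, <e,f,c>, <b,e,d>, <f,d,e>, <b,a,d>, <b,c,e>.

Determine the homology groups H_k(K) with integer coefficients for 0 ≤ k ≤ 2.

H_0 ≅ Z,  H_1 = 0,  H_2 ≅ Z.

K has 6 vertices, 12 edges, 8 triangles.
rank ∂_0 = 0, rank ∂_1 = 5 ⇒ b_0 = 6 − 0 − 5 = 1; all invariant factors of ∂_1 are 1 so no torsion. So H_0 = Z.
rank ∂_1 = 5, rank ∂_2 = 7 ⇒ b_1 = 12 − 5 − 7 = 0; all invariant factors of ∂_2 are 1 so no torsion. So H_1 = 0.
rank ∂_2 = 7, rank ∂_3 = 0 ⇒ b_2 = 8 − 7 − 0 = 1. So H_2 = Z.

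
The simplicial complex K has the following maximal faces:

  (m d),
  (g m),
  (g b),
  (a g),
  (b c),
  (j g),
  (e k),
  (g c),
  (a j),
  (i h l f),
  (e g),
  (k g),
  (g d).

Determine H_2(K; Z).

Fix the vertex order a < b < c < d < e < f < g < h < i < j < k < l < m and write every simplex with vertices in increasing order. Then dim K = 3 and the simplices of K are:

  0-simplices (13): a, b, c, d, e, f, g, h, i, j, k, l, m
  1-simplices (18): ag, aj, bc, bg, cg, dg, dm, eg, ek, fh, fi, fl, gj, gk, gm, hi, hl, il
  2-simplices (4): fhi, fhl, fil, hil
  3-simplices (1): fhil

giving chain groups C_0 ≅ Z^13, C_1 ≅ Z^18, C_2 ≅ Z^4, C_3 ≅ Z^1.

The boundary map ∂_1: C_1 → C_0 is given by ∂[p,q] = [q] − [p].
The resulting 13×18 matrix has rank 11, and its Smith normal form has invariant factors (1,1,1,1,1,1,1,1,1,1,1).

The boundary map ∂_2: C_2 → C_1 maps a triangle to the signed sum of its edges. For instance
  ∂fhi = hi − fi + fh,
  ∂hil = il − hl + hi.
As a 18×4 matrix over Z this has rank 3, with invariant factors (1,1,1).

Boundary ∂_3: C_3 → C_2 sends each 3-simplex σ to the alternating sum Σ_i (−1)^i (σ with its i-th vertex removed). For instance
  ∂fhil = hil − fil + fhl − fhi.
As a 4×1 matrix over Z this has rank 1, with invariant factors (1).

Now H_k = ker ∂_k / im ∂_{k+1}, so:

  H_2: rank ker ∂_2 − rank ∂_3 = (4 − 3) − 1 = 0, and the invariant factors of ∂_3 are all 1, so H_2 = 0.

(K is a triangulation of the disjoint union of a wedge of 4 circles and the 3-simplex.)

H_2 ≅ 0.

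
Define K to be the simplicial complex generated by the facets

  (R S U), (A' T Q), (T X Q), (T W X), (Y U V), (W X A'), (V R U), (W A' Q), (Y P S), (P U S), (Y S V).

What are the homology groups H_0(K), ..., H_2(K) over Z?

H_0 = Z^2,  H_1 = Z^2,  H_2 = 0.

K has 11 vertices, 22 edges, 11 triangles.
rank ∂_0 = 0, rank ∂_1 = 9 ⇒ b_0 = 11 − 0 − 9 = 2; all invariant factors of ∂_1 are 1 so no torsion. So H_0 ≅ Z^2.
rank ∂_1 = 9, rank ∂_2 = 11 ⇒ b_1 = 22 − 9 − 11 = 2; all invariant factors of ∂_2 are 1 so no torsion. So H_1 ≅ Z^2.
rank ∂_2 = 11, rank ∂_3 = 0 ⇒ b_2 = 11 − 11 − 0 = 0. So H_2 ≅ 0.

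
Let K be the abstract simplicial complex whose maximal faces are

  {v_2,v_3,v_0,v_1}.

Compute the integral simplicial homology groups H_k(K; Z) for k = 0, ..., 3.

We work with the vertex ordering v_0 < v_1 < v_2 < v_3. The simplices of K, each written with vertices in increasing order, are:

  0-simplices (4): [v_0], [v_1], [v_2], [v_3]
  1-simplices (6): [v_0,v_1], [v_0,v_2], [v_0,v_3], [v_1,v_2], [v_1,v_3], [v_2,v_3]
  2-simplices (4): [v_0,v_1,v_2], [v_0,v_1,v_3], [v_0,v_2,v_3], [v_1,v_2,v_3]
  3-simplices (1): [v_0,v_1,v_2,v_3]

Hence C_0 ≅ Z^4, C_1 ≅ Z^6, C_2 ≅ Z^4, C_3 ≅ Z^1.

The boundary map ∂_1: C_1 → C_0 sends each edge [p,q] (with p < q) to q − p. For instance
  ∂[v_1,v_2] = [v_2] − [v_1].
As a 4×6 matrix over Z this has rank 3, with invariant factors (1,1,1).

The boundary map ∂_2: C_2 → C_1 sends each 2-simplex [p,q,r] to [q,r] − [p,r] + [p,q]. For instance
  ∂[v_0,v_2,v_3] = [v_2,v_3] − [v_0,v_3] + [v_0,v_2],
  ∂[v_1,v_2,v_3] = [v_2,v_3] − [v_1,v_3] + [v_1,v_2].
The 6×4 boundary matrix has rank 3 and Smith normal form diag(1,1,1).

Boundary ∂_3: C_3 → C_2 sends each 3-simplex σ to the alternating sum Σ_i (−1)^i (σ with its i-th vertex removed). For instance
  ∂[v_0,v_1,v_2,v_3] = [v_1,v_2,v_3] − [v_0,v_2,v_3] + [v_0,v_1,v_3] − [v_0,v_1,v_2].
This gives a 4×1 integer matrix of rank 1; reducing to Smith normal form yields diagonal entries (1).

Reading off H_k = ker ∂_k / im ∂_{k+1}:

  H_0: rank C_0 − rank ∂_1 = 4 − 3 = 1, and the invariant factors of ∂_1 are all 1, so H_0 ≅ Z.
  H_1: rank ker ∂_1 − rank ∂_2 = (6 − 3) − 3 = 0, and the invariant factors of ∂_2 are all 1, so H_1 ≅ 0.
  H_2: rank ker ∂_2 − rank ∂_3 = (4 − 3) − 1 = 0, and the invariant factors of ∂_3 are all 1, so H_2 ≅ 0.
  H_3: rank ker ∂_3 − rank ∂_4 = (1 − 1) − 0 = 0, and there is no ∂_4, so H_3 ≅ 0.

H_0 ≅ Z,  H_1 = 0,  H_2 = 0,  H_3 = 0.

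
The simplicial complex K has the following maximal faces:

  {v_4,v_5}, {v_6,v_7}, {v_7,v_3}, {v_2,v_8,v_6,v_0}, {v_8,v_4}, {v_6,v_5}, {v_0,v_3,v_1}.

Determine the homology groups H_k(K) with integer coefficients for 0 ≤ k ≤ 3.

H_0 = Z,  H_1 = Z^2,  H_2 = 0,  H_3 = 0.

We work with the vertex ordering v_0 < v_1 < v_2 < v_3 < v_4 < v_5 < v_6 < v_7 < v_8. The simplices of K, each written with vertices in increasing order, are:

  0-simplices (9): [v_0], [v_1], [v_2], [v_3], [v_4], [v_5], [v_6], [v_7], [v_8]
  1-simplices (14): [v_0,v_1], [v_0,v_2], [v_0,v_3], [v_0,v_6], [v_0,v_8], [v_1,v_3], [v_2,v_6], [v_2,v_8], [v_3,v_7], [v_4,v_5], [v_4,v_8], [v_5,v_6], [v_6,v_7], [v_6,v_8]
  2-simplices (5): [v_0,v_1,v_3], [v_0,v_2,v_6], [v_0,v_2,v_8], [v_0,v_6,v_8], [v_2,v_6,v_8]
  3-simplices (1): [v_0,v_2,v_6,v_8]

so the chain groups are C_0 ≅ Z^9, C_1 ≅ Z^14, C_2 ≅ Z^5, C_3 ≅ Z^1.

Boundary ∂_1: C_1 → C_0 maps an edge to its endpoints' difference, ∂[p,q] = q − p.
The 9×14 boundary matrix has rank 8 and Smith normal form diag(1,1,1,1,1,1,1,1).

∂_2: C_2 → C_1 sends each 2-simplex [p,q,r] to [q,r] − [p,r] + [p,q]. For instance
  ∂[v_0,v_2,v_6] = [v_2,v_6] − [v_0,v_6] + [v_0,v_2],
  ∂[v_0,v_6,v_8] = [v_6,v_8] − [v_0,v_8] + [v_0,v_6].
This gives a 14×5 integer matrix of rank 4; reducing to Smith normal form yields diagonal entries (1,1,1,1).

∂_3: C_3 → C_2 sends each 3-simplex σ to the alternating sum Σ_i (−1)^i (σ with its i-th vertex removed). For instance
  ∂[v_0,v_2,v_6,v_8] = [v_2,v_6,v_8] − [v_0,v_6,v_8] + [v_0,v_2,v_8] − [v_0,v_2,v_6].
The resulting 5×1 matrix has rank 1, and its Smith normal form has invariant factors (1).

Now H_k = ker ∂_k / im ∂_{k+1}, so:

  H_0: rank C_0 − rank ∂_1 = 9 − 8 = 1, and the invariant factors of ∂_1 are all 1, so H_0 = Z.
  H_1: rank ker ∂_1 − rank ∂_2 = (14 − 8) − 4 = 2, and the invariant factors of ∂_2 are all 1, so H_1 = Z^2.
  H_2: rank ker ∂_2 − rank ∂_3 = (5 − 4) − 1 = 0, and the invariant factors of ∂_3 are all 1, so H_2 = 0.
  H_3: rank ker ∂_3 − rank ∂_4 = (1 − 1) − 0 = 0, and there is no ∂_4, so H_3 = 0.

As a check, the Euler characteristic is 9 − 14 + 5 − 1 = -1, which agrees with 1 − 2 + 0 − 0 = -1.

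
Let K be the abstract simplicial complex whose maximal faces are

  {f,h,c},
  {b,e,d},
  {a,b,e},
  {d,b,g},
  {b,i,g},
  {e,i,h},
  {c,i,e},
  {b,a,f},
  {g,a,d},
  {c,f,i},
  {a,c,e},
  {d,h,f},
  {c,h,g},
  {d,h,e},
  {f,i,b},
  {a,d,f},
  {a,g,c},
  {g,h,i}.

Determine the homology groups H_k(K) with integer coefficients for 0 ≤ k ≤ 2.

H_0 = Z,  H_1 = Z × Z/2,  H_2 = 0.

Order the vertices as a < b < c < d < e < f < g < h < i. Listing each simplex with vertices in this order, K has dimension 2 with simplices:

  0-simplices (9): a, b, c, d, e, f, g, h, i
  1-simplices (27): ab, ac, ad, ae, af, ag, bd, be, bf, bg, bi, ce, cf, cg, ch, ci, de, df, dg, dh, eh, ei, fh, fi, gh, gi, hi
  2-simplices (18): abe, abf, ace, acg, adf, adg, bde, bdg, bfi, bgi, cei, cfh, cfi, cgh, deh, dfh, ehi, ghi

Hence C_0 ≅ Z^9, C_1 ≅ Z^27, C_2 ≅ Z^18.

The boundary map ∂_1: C_1 → C_0 maps an edge to its endpoints' difference, ∂[p,q] = q − p. For instance
  ∂eh = h − e.
The 9×27 boundary matrix has rank 8 and Smith normal form diag(1,1,1,1,1,1,1,1).

The boundary map ∂_2: C_2 → C_1 maps a triangle to the signed sum of its edges. For instance
  ∂cfh = fh − ch + cf,
  ∂adg = dg − ag + ad.
This gives a 27×18 integer matrix of rank 18; reducing to Smith normal form yields diagonal entries (1,1,1,1,1,1,1,1,1,1,1,1,1,1,1,1,1,2).

Now H_k = ker ∂_k / im ∂_{k+1}, so:

  H_0: rank C_0 − rank ∂_1 = 9 − 8 = 1, and the invariant factors of ∂_1 are all 1, so H_0 ≅ Z.
  H_1: rank ker ∂_1 − rank ∂_2 = (27 − 8) − 18 = 1, and ∂_2 has invariant factor 2 > 1, so H_1 ≅ Z × Z/2.
  H_2: rank ker ∂_2 − rank ∂_3 = (18 − 18) − 0 = 0, and there is no ∂_3, so H_2 ≅ 0.

As a check, the Euler characteristic is 9 − 27 + 18 = 0, which agrees with 1 − 1 + 0 = 0.
(K is a triangulation of the Klein bottle.)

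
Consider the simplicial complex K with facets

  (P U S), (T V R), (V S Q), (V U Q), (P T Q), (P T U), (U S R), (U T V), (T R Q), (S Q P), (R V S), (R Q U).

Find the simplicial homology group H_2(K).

Order the vertices as P < Q < R < S < T < U < V. Listing each simplex with vertices in this order, K has dimension 2 with simplices:

  0-simplices (7): P, Q, R, S, T, U, V
  1-simplices (18): PQ, PS, PT, PU, QR, QS, QT, QU, QV, RS, RT, RU, RV, SU, SV, TU, TV, UV
  2-simplices (12): PQS, PQT, PSU, PTU, QRT, QRU, QSV, QUV, RSU, RSV, RTV, TUV

Hence C_0 ≅ Z^7, C_1 ≅ Z^18, C_2 ≅ Z^12.

Boundary ∂_1: C_1 → C_0 sends each edge [p,q] (with p < q) to q − p.
The 7×18 boundary matrix has rank 6 and Smith normal form diag(1,1,1,1,1,1).

Boundary ∂_2: C_2 → C_1 sends each 2-simplex [p,q,r] to [q,r] − [p,r] + [p,q]. For instance
  ∂RSV = SV − RV + RS,
  ∂PTU = TU − PU + PT.
The resulting 18×12 matrix has rank 12, and its Smith normal form has invariant factors (1,1,1,1,1,1,1,1,1,1,1,2).

Reading off H_k = ker ∂_k / im ∂_{k+1}:

  H_2: rank ker ∂_2 − rank ∂_3 = (12 − 12) − 0 = 0, and there is no ∂_3, so H_2 = 0.

H_2 = 0.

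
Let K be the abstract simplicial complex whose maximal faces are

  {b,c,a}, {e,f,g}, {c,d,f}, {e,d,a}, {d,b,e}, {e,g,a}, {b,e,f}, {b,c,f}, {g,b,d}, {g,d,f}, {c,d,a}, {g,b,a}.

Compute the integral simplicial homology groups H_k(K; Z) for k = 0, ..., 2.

K has 7 vertices, 18 edges, 12 triangles.
rank ∂_0 = 0, rank ∂_1 = 6 ⇒ b_0 = 7 − 0 − 6 = 1; all invariant factors of ∂_1 are 1 so no torsion. So H_0 = Z.
rank ∂_1 = 6, rank ∂_2 = 12 ⇒ b_1 = 18 − 6 − 12 = 0; ∂_2 has invariant factor(s) [2] giving torsion. So H_1 = Z/2.
rank ∂_2 = 12, rank ∂_3 = 0 ⇒ b_2 = 12 − 12 − 0 = 0. So H_2 = 0.

H_0 ≅ Z,  H_1 ≅ Z/2,  H_2 = 0.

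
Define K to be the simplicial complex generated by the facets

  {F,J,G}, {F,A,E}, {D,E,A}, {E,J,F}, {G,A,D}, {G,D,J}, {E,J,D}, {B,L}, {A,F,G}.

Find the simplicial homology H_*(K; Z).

H_0 = Z^2,  H_1 = 0,  H_2 = Z.

Order the vertices as A < B < D < E < F < G < J < L. Listing each simplex with vertices in this order, K has dimension 2 with simplices:

  0-simplices (8): A, B, D, E, F, G, J, L
  1-simplices (13): AD, AE, AF, AG, BL, DE, DG, DJ, EF, EJ, FG, FJ, GJ
  2-simplices (8): ADE, ADG, AEF, AFG, DEJ, DGJ, EFJ, FGJ

giving chain groups C_0 ≅ Z^8, C_1 ≅ Z^13, C_2 ≅ Z^8.

∂_1: C_1 → C_0 sends each edge [p,q] (with p < q) to q − p. For instance
  ∂EJ = J − E.
This gives a 8×13 integer matrix of rank 6; reducing to Smith normal form yields diagonal entries (1,1,1,1,1,1).

The boundary map ∂_2: C_2 → C_1 sends each 2-simplex [p,q,r] to [q,r] − [p,r] + [p,q]. For instance
  ∂EFJ = FJ − EJ + EF,
  ∂AEF = EF − AF + AE.
As a 13×8 matrix over Z this has rank 7, with invariant factors (1,1,1,1,1,1,1).

Reading off H_k = ker ∂_k / im ∂_{k+1}:

  H_0: rank C_0 − rank ∂_1 = 8 − 6 = 2, and the invariant factors of ∂_1 are all 1, so H_0 = Z^2.
  H_1: rank ker ∂_1 − rank ∂_2 = (13 − 6) − 7 = 0, and the invariant factors of ∂_2 are all 1, so H_1 = 0.
  H_2: rank ker ∂_2 − rank ∂_3 = (8 − 7) − 0 = 1, and there is no ∂_3, so H_2 = Z.

(K is a triangulation of the disjoint union of the 2-sphere S^2 and the 1-simplex.)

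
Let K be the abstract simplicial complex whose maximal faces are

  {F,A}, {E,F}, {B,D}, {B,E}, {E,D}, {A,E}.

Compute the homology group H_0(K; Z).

H_0 ≅ Z.

Fix the vertex order A < B < D < E < F and write every simplex with vertices in increasing order. Then dim K = 1 and the simplices of K are:

  0-simplices (5): A, B, D, E, F
  1-simplices (6): AE, AF, BD, BE, DE, EF

so the chain groups are C_0 ≅ Z^5, C_1 ≅ Z^6.

∂_1: C_1 → C_0 maps an edge to its endpoints' difference, ∂[p,q] = q − p. For instance
  ∂DE = E − D.
As a 5×6 matrix over Z this has rank 4, with invariant factors (1,1,1,1).

From H_k ≅ ker(∂_k) / im(∂_{k+1}) we obtain:

  H_0: rank C_0 − rank ∂_1 = 5 − 4 = 1, and the invariant factors of ∂_1 are all 1, so H_0 = Z.

(K is a triangulation of a wedge of 2 circles.)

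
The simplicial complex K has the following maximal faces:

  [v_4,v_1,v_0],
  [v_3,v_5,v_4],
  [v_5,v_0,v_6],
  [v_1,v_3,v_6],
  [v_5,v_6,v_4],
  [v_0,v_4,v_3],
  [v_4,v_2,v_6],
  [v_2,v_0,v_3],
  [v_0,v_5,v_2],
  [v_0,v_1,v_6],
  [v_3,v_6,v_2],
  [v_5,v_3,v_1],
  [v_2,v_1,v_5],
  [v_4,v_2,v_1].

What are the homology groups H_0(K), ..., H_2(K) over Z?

H_0 = Z,  H_1 = Z^2,  H_2 = Z.

Take the total order v_0 < v_1 < v_2 < v_3 < v_4 < v_5 < v_6 on the vertex set. Then K (dimension 2) consists of the simplices:

  0-simplices (7): [v_0], [v_1], [v_2], [v_3], [v_4], [v_5], [v_6]
  1-simplices (21): (21 of them)
  2-simplices (14): (14 of them)

giving chain groups C_0 ≅ Z^7, C_1 ≅ Z^21, C_2 ≅ Z^14.

Boundary ∂_1: C_1 → C_0 sends each edge [p,q] (with p < q) to q − p. For instance
  ∂[v_0,v_2] = [v_2] − [v_0].
As a 7×21 matrix over Z this has rank 6, with invariant factors (1,1,1,1,1,1).

∂_2: C_2 → C_1 maps a triangle to the signed sum of its edges. For instance
  ∂[v_0,v_2,v_5] = [v_2,v_5] − [v_0,v_5] + [v_0,v_2],
  ∂[v_3,v_4,v_5] = [v_4,v_5] − [v_3,v_5] + [v_3,v_4].
This gives a 21×14 integer matrix of rank 13; reducing to Smith normal form yields diagonal entries (1,1,1,1,1,1,1,1,1,1,1,1,1).

Computing H_k = (kernel of ∂_k) / (image of ∂_{k+1}):

  H_0: rank C_0 − rank ∂_1 = 7 − 6 = 1, and the invariant factors of ∂_1 are all 1, so H_0 ≅ Z.
  H_1: rank ker ∂_1 − rank ∂_2 = (21 − 6) − 13 = 2, and the invariant factors of ∂_2 are all 1, so H_1 ≅ Z^2.
  H_2: rank ker ∂_2 − rank ∂_3 = (14 − 13) − 0 = 1, and there is no ∂_3, so H_2 ≅ Z.

(K is a triangulation of the torus T^2.)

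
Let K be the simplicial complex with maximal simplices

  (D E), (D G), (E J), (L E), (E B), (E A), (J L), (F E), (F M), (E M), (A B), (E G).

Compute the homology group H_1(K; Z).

H_1 ≅ Z^4.

Order the vertices as A < B < D < E < F < G < J < L < M. Listing each simplex with vertices in this order, K has dimension 1 with simplices:

  0-simplices (9): A, B, D, E, F, G, J, L, M
  1-simplices (12): AB, AE, BE, DE, DG, EF, EG, EJ, EL, EM, FM, JL

so the chain groups are C_0 ≅ Z^9, C_1 ≅ Z^12.

∂_1: C_1 → C_0 maps an edge to its endpoints' difference, ∂[p,q] = q − p. For instance
  ∂AE = E − A.
The 9×12 boundary matrix has rank 8 and Smith normal form diag(1,1,1,1,1,1,1,1).

Now H_k = ker ∂_k / im ∂_{k+1}, so:

  H_1: rank ker ∂_1 − rank ∂_2 = (12 − 8) − 0 = 4, and there is no ∂_2, so H_1 = Z^4.

(K is a triangulation of a wedge of 4 circles.)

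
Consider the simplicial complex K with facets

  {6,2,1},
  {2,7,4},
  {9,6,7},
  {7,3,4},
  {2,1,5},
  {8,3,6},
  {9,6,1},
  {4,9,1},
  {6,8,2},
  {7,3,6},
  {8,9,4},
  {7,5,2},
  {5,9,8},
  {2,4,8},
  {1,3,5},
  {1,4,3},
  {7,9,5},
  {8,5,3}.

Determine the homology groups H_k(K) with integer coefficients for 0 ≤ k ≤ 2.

We work with the vertex ordering 1 < 2 < 3 < 4 < 5 < 6 < 7 < 8 < 9. The simplices of K, each written with vertices in increasing order, are:

  0-simplices (9): [1], [2], [3], [4], [5], [6], [7], [8], [9]
  1-simplices (27): (27 of them)
  2-simplices (18): [1,2,5], [1,2,6], [1,3,4], [1,3,5], [1,4,9], [1,6,9], [2,4,7], [2,4,8], [2,5,7], [2,6,8], [3,4,7], [3,5,8], [3,6,7], [3,6,8], [4,8,9], [5,7,9], [5,8,9], [6,7,9]

Hence C_0 ≅ Z^9, C_1 ≅ Z^27, C_2 ≅ Z^18.

The boundary map ∂_1: C_1 → C_0 sends each edge [p,q] (with p < q) to q − p. For instance
  ∂[3,5] = [5] − [3].
The resulting 9×27 matrix has rank 8, and its Smith normal form has invariant factors (1,1,1,1,1,1,1,1).

∂_2: C_2 → C_1 sends each 2-simplex [p,q,r] to [q,r] − [p,r] + [p,q]. For instance
  ∂[3,4,7] = [4,7] − [3,7] + [3,4],
  ∂[1,3,4] = [3,4] − [1,4] + [1,3].
As a 27×18 matrix over Z this has rank 17, with invariant factors (1,1,1,1,1,1,1,1,1,1,1,1,1,1,1,1,1).

Now H_k = ker ∂_k / im ∂_{k+1}, so:

  H_0: rank C_0 − rank ∂_1 = 9 − 8 = 1, and the invariant factors of ∂_1 are all 1, so H_0 = Z.
  H_1: rank ker ∂_1 − rank ∂_2 = (27 − 8) − 17 = 2, and the invariant factors of ∂_2 are all 1, so H_1 = Z^2.
  H_2: rank ker ∂_2 − rank ∂_3 = (18 − 17) − 0 = 1, and there is no ∂_3, so H_2 = Z.

As a check, the Euler characteristic is 9 − 27 + 18 = 0, which agrees with 1 − 2 + 1 = 0.

H_0 ≅ Z,  H_1 ≅ Z^2,  H_2 ≅ Z.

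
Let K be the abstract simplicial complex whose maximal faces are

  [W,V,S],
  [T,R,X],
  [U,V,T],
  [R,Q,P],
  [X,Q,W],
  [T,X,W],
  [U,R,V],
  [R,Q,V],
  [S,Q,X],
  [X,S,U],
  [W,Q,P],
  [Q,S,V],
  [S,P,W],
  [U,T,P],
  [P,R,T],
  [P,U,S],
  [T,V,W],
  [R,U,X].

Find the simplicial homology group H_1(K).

H_1 ≅ Z ⊕ Z/2.

Take the total order P < Q < R < S < T < U < V < W < X on the vertex set. Then K (dimension 2) consists of the simplices:

  0-simplices (9): P, Q, R, S, T, U, V, W, X
  1-simplices (27): PQ, PR, PS, PT, PU, PW, QR, QS, QV, QW, QX, RT, RU, RV, RX, SU, SV, SW, SX, TU, TV, TW, TX, UV, UX, VW, WX
  2-simplices (18): PQR, PQW, PRT, PSU, PSW, PTU, QRV, QSV, QSX, QWX, RTX, RUV, RUX, SUX, SVW, TUV, TVW, TWX

giving chain groups C_0 ≅ Z^9, C_1 ≅ Z^27, C_2 ≅ Z^18.

Boundary ∂_1: C_1 → C_0 sends each edge [p,q] (with p < q) to q − p.
As a 9×27 matrix over Z this has rank 8, with invariant factors (1,1,1,1,1,1,1,1).

The boundary map ∂_2: C_2 → C_1 sends each 2-simplex [p,q,r] to [q,r] − [p,r] + [p,q]. For instance
  ∂PQR = QR − PR + PQ,
  ∂QSV = SV − QV + QS.
This gives a 27×18 integer matrix of rank 18; reducing to Smith normal form yields diagonal entries (1,1,1,1,1,1,1,1,1,1,1,1,1,1,1,1,1,2).

Reading off H_k = ker ∂_k / im ∂_{k+1}:

  H_1: rank ker ∂_1 − rank ∂_2 = (27 − 8) − 18 = 1, and ∂_2 has invariant factor 2 > 1, so H_1 = Z ⊕ Z/2.

(K is a triangulation of the Klein bottle.)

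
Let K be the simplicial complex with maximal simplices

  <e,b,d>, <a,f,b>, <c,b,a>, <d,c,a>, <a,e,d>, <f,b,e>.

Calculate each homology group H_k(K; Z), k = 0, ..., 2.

Order the vertices as a < b < c < d < e < f. Listing each simplex with vertices in this order, K has dimension 2 with simplices:

  0-simplices (6): a, b, c, d, e, f
  1-simplices (12): ab, ac, ad, ae, af, bc, bd, be, bf, cd, de, ef
  2-simplices (6): abc, abf, acd, ade, bde, bef

so the chain groups are C_0 ≅ Z^6, C_1 ≅ Z^12, C_2 ≅ Z^6.

Boundary ∂_1: C_1 → C_0 maps an edge to its endpoints' difference, ∂[p,q] = q − p. For instance
  ∂ab = b − a.
This gives a 6×12 integer matrix of rank 5; reducing to Smith normal form yields diagonal entries (1,1,1,1,1).

The boundary map ∂_2: C_2 → C_1 sends each 2-simplex [p,q,r] to [q,r] − [p,r] + [p,q]. For instance
  ∂acd = cd − ad + ac,
  ∂abc = bc − ac + ab.
The 12×6 boundary matrix has rank 6 and Smith normal form diag(1,1,1,1,1,1).

Computing H_k = (kernel of ∂_k) / (image of ∂_{k+1}):

  H_0: rank C_0 − rank ∂_1 = 6 − 5 = 1, and the invariant factors of ∂_1 are all 1, so H_0 = Z.
  H_1: rank ker ∂_1 − rank ∂_2 = (12 − 5) − 6 = 1, and the invariant factors of ∂_2 are all 1, so H_1 = Z.
  H_2: rank ker ∂_2 − rank ∂_3 = (6 − 6) − 0 = 0, and there is no ∂_3, so H_2 = 0.

As a check, the Euler characteristic is 6 − 12 + 6 = 0, which agrees with 1 − 1 + 0 = 0.

H_0 = Z,  H_1 = Z,  H_2 = 0.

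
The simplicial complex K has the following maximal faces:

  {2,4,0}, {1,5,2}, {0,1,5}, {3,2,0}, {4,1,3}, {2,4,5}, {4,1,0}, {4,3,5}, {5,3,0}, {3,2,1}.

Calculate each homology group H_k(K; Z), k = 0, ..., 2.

H_0 ≅ Z,  H_1 ≅ Z/2Z,  H_2 = 0.

We work with the vertex ordering 0 < 1 < 2 < 3 < 4 < 5. The simplices of K, each written with vertices in increasing order, are:

  0-simplices (6): [0], [1], [2], [3], [4], [5]
  1-simplices (15): [0,1], [0,2], [0,3], [0,4], [0,5], [1,2], [1,3], [1,4], [1,5], [2,3], [2,4], [2,5], [3,4], [3,5], [4,5]
  2-simplices (10): [0,1,4], [0,1,5], [0,2,3], [0,2,4], [0,3,5], [1,2,3], [1,2,5], [1,3,4], [2,4,5], [3,4,5]

Hence C_0 ≅ Z^6, C_1 ≅ Z^15, C_2 ≅ Z^10.

Boundary ∂_1: C_1 → C_0 is given by ∂[p,q] = [q] − [p].
This gives a 6×15 integer matrix of rank 5; reducing to Smith normal form yields diagonal entries (1,1,1,1,1).

∂_2: C_2 → C_1 sends each 2-simplex [p,q,r] to [q,r] − [p,r] + [p,q]. For instance
  ∂[1,2,3] = [2,3] − [1,3] + [1,2],
  ∂[1,3,4] = [3,4] − [1,4] + [1,3].
This gives a 15×10 integer matrix of rank 10; reducing to Smith normal form yields diagonal entries (1,1,1,1,1,1,1,1,1,2).

Now H_k = ker ∂_k / im ∂_{k+1}, so:

  H_0: rank C_0 − rank ∂_1 = 6 − 5 = 1, and the invariant factors of ∂_1 are all 1, so H_0 = Z.
  H_1: rank ker ∂_1 − rank ∂_2 = (15 − 5) − 10 = 0, and ∂_2 has invariant factor 2 > 1, so H_1 = Z/2Z.
  H_2: rank ker ∂_2 − rank ∂_3 = (10 − 10) − 0 = 0, and there is no ∂_3, so H_2 = 0.

As a check, the Euler characteristic is 6 − 15 + 10 = 1, which agrees with 1 − 0 + 0 = 1.
(K is a triangulation of the real projective plane RP^2.)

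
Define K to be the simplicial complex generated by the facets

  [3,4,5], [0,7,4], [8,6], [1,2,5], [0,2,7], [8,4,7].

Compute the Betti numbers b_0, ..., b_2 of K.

b_0 = 1, b_1 = 1, b_2 = 0.

Fix the vertex order 0 < 1 < 2 < 3 < 4 < 5 < 6 < 7 < 8 and write every simplex with vertices in increasing order. Then dim K = 2 and the simplices of K are:

  0-simplices (9): [0], [1], [2], [3], [4], [5], [6], [7], [8]
  1-simplices (14): [0,2], [0,4], [0,7], [1,2], [1,5], [2,5], [2,7], [3,4], [3,5], [4,5], [4,7], [4,8], [6,8], [7,8]
  2-simplices (5): [0,2,7], [0,4,7], [1,2,5], [3,4,5], [4,7,8]

giving chain groups C_0 ≅ Z^9, C_1 ≅ Z^14, C_2 ≅ Z^5.

The boundary map ∂_1: C_1 → C_0 sends each edge [p,q] (with p < q) to q − p. For instance
  ∂[2,5] = [5] − [2].
As a 9×14 matrix over Z this has rank 8, with invariant factors (1,1,1,1,1,1,1,1).

∂_2: C_2 → C_1 sends each 2-simplex [p,q,r] to [q,r] − [p,r] + [p,q]. For instance
  ∂[4,7,8] = [7,8] − [4,8] + [4,7],
  ∂[3,4,5] = [4,5] − [3,5] + [3,4].
The 14×5 boundary matrix has rank 5 and Smith normal form diag(1,1,1,1,1).

Reading off H_k = ker ∂_k / im ∂_{k+1}:

  H_0: rank C_0 − rank ∂_1 = 9 − 8 = 1, and the invariant factors of ∂_1 are all 1, so H_0 ≅ Z.
  H_1: rank ker ∂_1 − rank ∂_2 = (14 − 8) − 5 = 1, and the invariant factors of ∂_2 are all 1, so H_1 ≅ Z.
  H_2: rank ker ∂_2 − rank ∂_3 = (5 − 5) − 0 = 0, and there is no ∂_3, so H_2 ≅ 0.

Hence the Betti numbers are b_0 = 1, b_1 = 1, b_2 = 0.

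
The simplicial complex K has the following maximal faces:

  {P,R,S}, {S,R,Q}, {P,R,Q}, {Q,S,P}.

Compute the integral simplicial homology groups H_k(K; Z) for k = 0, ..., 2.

H_0 = Z,  H_1 = 0,  H_2 = Z.

Fix the vertex order P < Q < R < S and write every simplex with vertices in increasing order. Then dim K = 2 and the simplices of K are:

  0-simplices (4): P, Q, R, S
  1-simplices (6): PQ, PR, PS, QR, QS, RS
  2-simplices (4): PQR, PQS, PRS, QRS

Hence C_0 ≅ Z^4, C_1 ≅ Z^6, C_2 ≅ Z^4.

The boundary map ∂_1: C_1 → C_0 is given by ∂[p,q] = [q] − [p]. For instance
  ∂PQ = Q − P.
The resulting 4×6 matrix has rank 3, and its Smith normal form has invariant factors (1,1,1).

Boundary ∂_2: C_2 → C_1 maps a triangle to the signed sum of its edges. For instance
  ∂PQR = QR − PR + PQ,
  ∂PRS = RS − PS + PR.
The 6×4 boundary matrix has rank 3 and Smith normal form diag(1,1,1).

From H_k ≅ ker(∂_k) / im(∂_{k+1}) we obtain:

  H_0: rank C_0 − rank ∂_1 = 4 − 3 = 1, and the invariant factors of ∂_1 are all 1, so H_0 ≅ Z.
  H_1: rank ker ∂_1 − rank ∂_2 = (6 − 3) − 3 = 0, and the invariant factors of ∂_2 are all 1, so H_1 ≅ 0.
  H_2: rank ker ∂_2 − rank ∂_3 = (4 − 3) − 0 = 1, and there is no ∂_3, so H_2 ≅ Z.

(K is a triangulation of the 2-sphere S^2.)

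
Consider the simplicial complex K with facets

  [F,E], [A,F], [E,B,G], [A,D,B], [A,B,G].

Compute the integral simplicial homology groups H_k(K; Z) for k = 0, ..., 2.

H_0 ≅ Z,  H_1 ≅ Z,  H_2 = 0.

We work with the vertex ordering A < B < D < E < F < G. The simplices of K, each written with vertices in increasing order, are:

  0-simplices (6): A, B, D, E, F, G
  1-simplices (9): AB, AD, AF, AG, BD, BE, BG, EF, EG
  2-simplices (3): ABD, ABG, BEG

Hence C_0 ≅ Z^6, C_1 ≅ Z^9, C_2 ≅ Z^3.

The boundary map ∂_1: C_1 → C_0 sends each edge [p,q] (with p < q) to q − p. For instance
  ∂AD = D − A.
The 6×9 boundary matrix has rank 5 and Smith normal form diag(1,1,1,1,1).

∂_2: C_2 → C_1 maps a triangle to the signed sum of its edges. For instance
  ∂ABD = BD − AD + AB,
  ∂ABG = BG − AG + AB.
This gives a 9×3 integer matrix of rank 3; reducing to Smith normal form yields diagonal entries (1,1,1).

Computing H_k = (kernel of ∂_k) / (image of ∂_{k+1}):

  H_0: rank C_0 − rank ∂_1 = 6 − 5 = 1, and the invariant factors of ∂_1 are all 1, so H_0 = Z.
  H_1: rank ker ∂_1 − rank ∂_2 = (9 − 5) − 3 = 1, and the invariant factors of ∂_2 are all 1, so H_1 = Z.
  H_2: rank ker ∂_2 − rank ∂_3 = (3 − 3) − 0 = 0, and there is no ∂_3, so H_2 = 0.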